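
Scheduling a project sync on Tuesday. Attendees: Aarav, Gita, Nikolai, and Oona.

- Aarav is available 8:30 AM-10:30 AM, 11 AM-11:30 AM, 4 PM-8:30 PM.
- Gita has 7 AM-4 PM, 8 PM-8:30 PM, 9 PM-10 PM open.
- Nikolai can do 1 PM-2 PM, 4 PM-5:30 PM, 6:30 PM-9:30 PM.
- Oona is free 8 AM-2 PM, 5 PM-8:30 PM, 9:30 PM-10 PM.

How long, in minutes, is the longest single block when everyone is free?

Aarav ∩ Gita: 08:30-10:30, 11:00-11:30, 20:00-20:30.
Aarav ∩ Gita ∩ Nikolai: 20:00-20:30.
Aarav ∩ Gita ∩ Nikolai ∩ Oona: 20:00-20:30.
The longest is 20:00-20:30 at 30 minutes.

30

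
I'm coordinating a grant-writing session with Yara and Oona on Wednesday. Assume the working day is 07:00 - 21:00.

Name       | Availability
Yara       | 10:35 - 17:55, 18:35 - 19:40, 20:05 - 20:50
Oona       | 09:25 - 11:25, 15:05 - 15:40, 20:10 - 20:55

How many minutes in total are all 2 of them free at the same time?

Yara ∩ Oona: 10:35-11:25, 15:05-15:40, 20:10-20:50.
Those are the intersection windows.
Summing the common windows: 50 + 35 + 40 = 125 minutes.

125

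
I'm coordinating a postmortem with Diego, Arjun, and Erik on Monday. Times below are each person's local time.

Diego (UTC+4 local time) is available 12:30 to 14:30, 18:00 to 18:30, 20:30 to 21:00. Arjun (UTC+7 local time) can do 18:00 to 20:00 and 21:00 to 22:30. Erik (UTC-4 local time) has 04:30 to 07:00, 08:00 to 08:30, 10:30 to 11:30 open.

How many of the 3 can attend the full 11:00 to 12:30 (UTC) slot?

Diego in UTC: 08:30-10:30, 14:00-14:30, 16:30-17:00 (subtract 4h to convert from UTC+4).
Arjun in UTC: 11:00-13:00, 14:00-15:30 (subtract 7h to convert from UTC+7).
Erik in UTC: 08:30-11:00, 12:00-12:30, 14:30-15:30 (add 4h to convert from UTC-4).
Arjun can make the full 11:00-12:30 slot — that's 1.

1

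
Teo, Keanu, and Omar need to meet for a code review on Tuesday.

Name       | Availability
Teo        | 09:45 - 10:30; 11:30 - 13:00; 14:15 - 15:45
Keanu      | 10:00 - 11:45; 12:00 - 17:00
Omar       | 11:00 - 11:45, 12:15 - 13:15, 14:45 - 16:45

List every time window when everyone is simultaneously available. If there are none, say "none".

Teo ∩ Keanu: 10:00-10:30, 11:30-11:45, 12:00-13:00, 14:15-15:45.
Teo ∩ Keanu ∩ Omar: 11:30-11:45, 12:15-13:00, 14:45-15:45.
So the common availability across everyone is 11:30-11:45, 12:15-13:00, 14:45-15:45.

11:30-11:45, 12:15-13:00, 14:45-15:45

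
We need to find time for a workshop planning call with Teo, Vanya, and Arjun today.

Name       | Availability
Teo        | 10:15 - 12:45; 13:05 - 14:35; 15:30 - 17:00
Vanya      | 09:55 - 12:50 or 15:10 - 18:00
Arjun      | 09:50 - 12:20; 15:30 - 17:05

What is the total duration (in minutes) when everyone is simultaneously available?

Teo ∩ Vanya: 10:15-12:45, 15:30-17:00.
Teo ∩ Vanya ∩ Arjun: 10:15-12:20, 15:30-17:00.
Summing the common windows: 125 + 90 = 215 minutes.

215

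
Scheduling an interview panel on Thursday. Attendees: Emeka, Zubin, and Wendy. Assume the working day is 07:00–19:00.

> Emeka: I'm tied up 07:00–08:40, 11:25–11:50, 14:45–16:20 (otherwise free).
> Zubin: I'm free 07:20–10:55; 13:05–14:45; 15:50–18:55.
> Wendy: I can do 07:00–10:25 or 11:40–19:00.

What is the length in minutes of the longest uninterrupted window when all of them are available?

Emeka free: 08:40-11:25, 11:50-14:45, 16:20-19:00 (invert busy blocks within the working day).
Zubin free: 07:20-10:55, 13:05-14:45, 15:50-18:55.
Wendy free: 07:00-10:25, 11:40-19:00.
Emeka ∩ Zubin: 08:40-10:55, 13:05-14:45, 16:20-18:55.
Emeka ∩ Zubin ∩ Wendy: 08:40-10:25, 13:05-14:45, 16:20-18:55.
The longest is 16:20-18:55 at 155 minutes.

155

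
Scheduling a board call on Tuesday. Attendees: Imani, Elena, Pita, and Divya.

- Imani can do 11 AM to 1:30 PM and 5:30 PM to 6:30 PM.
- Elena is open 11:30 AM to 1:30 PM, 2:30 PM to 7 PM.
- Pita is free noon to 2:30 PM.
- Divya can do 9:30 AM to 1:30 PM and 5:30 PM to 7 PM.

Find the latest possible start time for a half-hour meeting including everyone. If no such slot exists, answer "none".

13:00

Imani ∩ Elena: 11:30-13:30, 17:30-18:30.
Imani ∩ Elena ∩ Pita: 12:00-13:30.
Imani ∩ Elena ∩ Pita ∩ Divya: 12:00-13:30.
The last common window of at least 30 minutes is 12:00-13:30; a 30-minute meeting can start as late as 13:00 and still end by 13:30.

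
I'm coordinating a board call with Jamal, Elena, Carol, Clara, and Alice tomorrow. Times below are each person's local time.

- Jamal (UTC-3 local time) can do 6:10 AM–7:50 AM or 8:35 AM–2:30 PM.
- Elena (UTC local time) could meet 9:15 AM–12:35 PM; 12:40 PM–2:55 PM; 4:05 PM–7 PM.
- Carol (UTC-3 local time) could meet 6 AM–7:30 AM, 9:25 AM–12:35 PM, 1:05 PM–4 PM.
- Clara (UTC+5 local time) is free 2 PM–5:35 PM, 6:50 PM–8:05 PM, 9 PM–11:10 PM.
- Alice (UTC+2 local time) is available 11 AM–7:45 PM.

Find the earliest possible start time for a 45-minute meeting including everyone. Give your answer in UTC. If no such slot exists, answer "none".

09:15

Jamal in UTC: 09:10-10:50, 11:35-17:30 (add 3h to convert from UTC-3).
Elena in UTC: 09:15-12:35, 12:40-14:55, 16:05-19:00.
Carol in UTC: 09:00-10:30, 12:25-15:35, 16:05-19:00 (add 3h to convert from UTC-3).
Clara in UTC: 09:00-12:35, 13:50-15:05, 16:00-18:10 (subtract 5h to convert from UTC+5).
Alice in UTC: 09:00-17:45 (subtract 2h to convert from UTC+2).
Jamal ∩ Elena: 09:15-10:50, 11:35-12:35, 12:40-14:55, 16:05-17:30.
Jamal ∩ Elena ∩ Carol: 09:15-10:30, 12:25-12:35, 12:40-14:55, 16:05-17:30.
Jamal ∩ Elena ∩ Carol ∩ Clara: 09:15-10:30, 12:25-12:35, 13:50-14:55, 16:05-17:30.
Jamal ∩ Elena ∩ Carol ∩ Clara ∩ Alice: 09:15-10:30, 12:25-12:35, 13:50-14:55, 16:05-17:30.
The first common window of at least 45 minutes is 09:15-10:30, so the earliest start is 09:15.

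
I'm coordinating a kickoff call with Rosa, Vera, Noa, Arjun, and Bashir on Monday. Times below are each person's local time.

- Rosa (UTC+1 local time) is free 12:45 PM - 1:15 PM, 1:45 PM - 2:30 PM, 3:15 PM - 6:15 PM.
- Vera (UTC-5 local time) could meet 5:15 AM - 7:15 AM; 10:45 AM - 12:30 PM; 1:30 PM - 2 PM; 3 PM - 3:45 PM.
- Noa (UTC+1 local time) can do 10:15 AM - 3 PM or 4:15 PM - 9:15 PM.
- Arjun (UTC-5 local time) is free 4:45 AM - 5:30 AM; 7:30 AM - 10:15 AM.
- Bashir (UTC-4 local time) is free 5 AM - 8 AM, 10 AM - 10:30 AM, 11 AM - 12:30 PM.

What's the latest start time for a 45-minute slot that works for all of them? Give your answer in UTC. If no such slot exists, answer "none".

Rosa in UTC: 11:45-12:15, 12:45-13:30, 14:15-17:15 (subtract 1h to convert from UTC+1).
Vera in UTC: 10:15-12:15, 15:45-17:30, 18:30-19:00, 20:00-20:45 (add 5h to convert from UTC-5).
Noa in UTC: 09:15-14:00, 15:15-20:15 (subtract 1h to convert from UTC+1).
Arjun in UTC: 09:45-10:30, 12:30-15:15 (add 5h to convert from UTC-5).
Bashir in UTC: 09:00-12:00, 14:00-14:30, 15:00-16:30 (add 4h to convert from UTC-4).
Rosa ∩ Vera: 11:45-12:15, 15:45-17:15.
Rosa ∩ Vera ∩ Noa: 11:45-12:15, 15:45-17:15.
Rosa ∩ Vera ∩ Noa ∩ Arjun: ∅.
Rosa ∩ Vera ∩ Noa ∩ Arjun ∩ Bashir: ∅.
There is no time when everyone is free.
No common window is at least 45 minutes long.

none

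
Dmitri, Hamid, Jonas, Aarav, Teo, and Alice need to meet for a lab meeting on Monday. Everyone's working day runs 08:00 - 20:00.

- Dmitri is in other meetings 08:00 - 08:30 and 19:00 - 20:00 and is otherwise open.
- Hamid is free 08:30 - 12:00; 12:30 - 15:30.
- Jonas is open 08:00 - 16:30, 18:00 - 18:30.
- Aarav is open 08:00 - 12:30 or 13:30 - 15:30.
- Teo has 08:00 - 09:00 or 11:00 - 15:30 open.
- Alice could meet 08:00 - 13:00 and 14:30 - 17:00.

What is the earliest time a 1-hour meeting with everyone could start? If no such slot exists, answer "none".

11:00

Dmitri free: 08:30-19:00 (invert busy blocks within the working day).
Hamid free: 08:30-12:00, 12:30-15:30.
Jonas free: 08:00-16:30, 18:00-18:30.
Aarav free: 08:00-12:30, 13:30-15:30.
Teo free: 08:00-09:00, 11:00-15:30.
Alice free: 08:00-13:00, 14:30-17:00.
Dmitri ∩ Hamid: 08:30-12:00, 12:30-15:30.
Dmitri ∩ Hamid ∩ Jonas: 08:30-12:00, 12:30-15:30.
Dmitri ∩ Hamid ∩ Jonas ∩ Aarav: 08:30-12:00, 13:30-15:30.
Dmitri ∩ Hamid ∩ Jonas ∩ Aarav ∩ Teo: 08:30-09:00, 11:00-12:00, 13:30-15:30.
Dmitri ∩ Hamid ∩ Jonas ∩ Aarav ∩ Teo ∩ Alice: 08:30-09:00, 11:00-12:00, 14:30-15:30.
The first common window of at least 60 minutes is 11:00-12:00, so the earliest start is 11:00.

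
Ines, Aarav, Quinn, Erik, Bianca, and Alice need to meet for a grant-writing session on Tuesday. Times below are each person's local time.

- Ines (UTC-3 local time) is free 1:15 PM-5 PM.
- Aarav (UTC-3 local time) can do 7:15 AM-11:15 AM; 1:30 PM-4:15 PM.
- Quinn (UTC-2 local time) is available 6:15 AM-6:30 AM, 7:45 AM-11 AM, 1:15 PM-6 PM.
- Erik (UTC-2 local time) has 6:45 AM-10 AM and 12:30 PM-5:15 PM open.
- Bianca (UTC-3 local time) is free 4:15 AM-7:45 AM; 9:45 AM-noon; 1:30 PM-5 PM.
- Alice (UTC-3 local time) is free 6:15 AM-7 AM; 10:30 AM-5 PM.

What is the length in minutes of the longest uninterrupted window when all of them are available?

165

Ines in UTC: 16:15-20:00 (add 3h to convert from UTC-3).
Aarav in UTC: 10:15-14:15, 16:30-19:15 (add 3h to convert from UTC-3).
Quinn in UTC: 08:15-08:30, 09:45-13:00, 15:15-20:00 (add 2h to convert from UTC-2).
Erik in UTC: 08:45-12:00, 14:30-19:15 (add 2h to convert from UTC-2).
Bianca in UTC: 07:15-10:45, 12:45-15:00, 16:30-20:00 (add 3h to convert from UTC-3).
Alice in UTC: 09:15-10:00, 13:30-20:00 (add 3h to convert from UTC-3).
Ines ∩ Aarav: 16:30-19:15.
Ines ∩ Aarav ∩ Quinn: 16:30-19:15.
Ines ∩ Aarav ∩ Quinn ∩ Erik: 16:30-19:15.
Ines ∩ Aarav ∩ Quinn ∩ Erik ∩ Bianca: 16:30-19:15.
Ines ∩ Aarav ∩ Quinn ∩ Erik ∩ Bianca ∩ Alice: 16:30-19:15.
The longest is 16:30-19:15 at 165 minutes.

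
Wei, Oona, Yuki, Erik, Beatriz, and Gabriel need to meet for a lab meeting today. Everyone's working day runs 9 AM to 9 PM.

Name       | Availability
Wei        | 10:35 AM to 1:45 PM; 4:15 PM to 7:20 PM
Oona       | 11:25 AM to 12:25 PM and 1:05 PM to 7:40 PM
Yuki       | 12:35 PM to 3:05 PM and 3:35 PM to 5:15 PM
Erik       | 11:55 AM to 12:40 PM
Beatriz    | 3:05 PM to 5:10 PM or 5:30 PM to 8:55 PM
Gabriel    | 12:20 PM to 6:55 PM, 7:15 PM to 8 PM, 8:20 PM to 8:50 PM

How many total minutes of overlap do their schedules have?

0

Wei ∩ Oona: 11:25-12:25, 13:05-13:45, 16:15-19:20.
Wei ∩ Oona ∩ Yuki: 13:05-13:45, 16:15-17:15.
Wei ∩ Oona ∩ Yuki ∩ Erik: ∅.
Wei ∩ Oona ∩ Yuki ∩ Erik ∩ Beatriz: ∅.
Wei ∩ Oona ∩ Yuki ∩ Erik ∩ Beatriz ∩ Gabriel: ∅.
There is no time when everyone is free.
There is no common window, so the total is 0 minutes.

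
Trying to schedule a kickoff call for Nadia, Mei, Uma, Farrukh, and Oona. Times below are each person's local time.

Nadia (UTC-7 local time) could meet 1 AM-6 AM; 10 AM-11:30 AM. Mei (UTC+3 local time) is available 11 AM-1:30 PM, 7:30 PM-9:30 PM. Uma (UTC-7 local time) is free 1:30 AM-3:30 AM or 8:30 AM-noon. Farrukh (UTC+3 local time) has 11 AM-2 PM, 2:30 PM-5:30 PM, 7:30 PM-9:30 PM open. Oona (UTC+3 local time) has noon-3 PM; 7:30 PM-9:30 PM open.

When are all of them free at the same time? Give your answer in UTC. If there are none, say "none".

Nadia in UTC: 08:00-13:00, 17:00-18:30 (add 7h to convert from UTC-7).
Mei in UTC: 08:00-10:30, 16:30-18:30 (subtract 3h to convert from UTC+3).
Uma in UTC: 08:30-10:30, 15:30-19:00 (add 7h to convert from UTC-7).
Farrukh in UTC: 08:00-11:00, 11:30-14:30, 16:30-18:30 (subtract 3h to convert from UTC+3).
Oona in UTC: 09:00-12:00, 16:30-18:30 (subtract 3h to convert from UTC+3).
Nadia ∩ Mei: 08:00-10:30, 17:00-18:30.
Nadia ∩ Mei ∩ Uma: 08:30-10:30, 17:00-18:30.
Nadia ∩ Mei ∩ Uma ∩ Farrukh: 08:30-10:30, 17:00-18:30.
Nadia ∩ Mei ∩ Uma ∩ Farrukh ∩ Oona: 09:00-10:30, 17:00-18:30.

09:00-10:30, 17:00-18:30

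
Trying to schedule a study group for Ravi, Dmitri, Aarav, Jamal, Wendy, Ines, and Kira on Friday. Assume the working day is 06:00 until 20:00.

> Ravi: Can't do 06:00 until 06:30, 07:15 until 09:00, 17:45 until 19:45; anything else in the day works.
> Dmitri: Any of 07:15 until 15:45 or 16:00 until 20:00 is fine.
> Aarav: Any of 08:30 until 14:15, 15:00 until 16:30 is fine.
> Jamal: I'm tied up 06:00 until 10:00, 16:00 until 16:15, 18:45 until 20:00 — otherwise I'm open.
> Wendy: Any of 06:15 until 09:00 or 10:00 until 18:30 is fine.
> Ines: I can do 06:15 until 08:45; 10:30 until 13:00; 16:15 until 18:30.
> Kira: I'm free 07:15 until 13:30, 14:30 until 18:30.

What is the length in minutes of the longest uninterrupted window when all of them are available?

Ravi free: 06:30-07:15, 09:00-17:45, 19:45-20:00 (invert busy blocks within the working day).
Dmitri free: 07:15-15:45, 16:00-20:00.
Aarav free: 08:30-14:15, 15:00-16:30.
Jamal free: 10:00-16:00, 16:15-18:45 (invert busy blocks within the working day).
Wendy free: 06:15-09:00, 10:00-18:30.
Ines free: 06:15-08:45, 10:30-13:00, 16:15-18:30.
Kira free: 07:15-13:30, 14:30-18:30.
Ravi ∩ Dmitri: 09:00-15:45, 16:00-17:45, 19:45-20:00.
Ravi ∩ Dmitri ∩ Aarav: 09:00-14:15, 15:00-15:45, 16:00-16:30.
Ravi ∩ Dmitri ∩ Aarav ∩ Jamal: 10:00-14:15, 15:00-15:45, 16:15-16:30.
Ravi ∩ Dmitri ∩ Aarav ∩ Jamal ∩ Wendy: 10:00-14:15, 15:00-15:45, 16:15-16:30.
Ravi ∩ Dmitri ∩ Aarav ∩ Jamal ∩ Wendy ∩ Ines: 10:30-13:00, 16:15-16:30.
Ravi ∩ Dmitri ∩ Aarav ∩ Jamal ∩ Wendy ∩ Ines ∩ Kira: 10:30-13:00, 16:15-16:30.
Those are the intersection windows.
The longest is 10:30-13:00 at 150 minutes.

150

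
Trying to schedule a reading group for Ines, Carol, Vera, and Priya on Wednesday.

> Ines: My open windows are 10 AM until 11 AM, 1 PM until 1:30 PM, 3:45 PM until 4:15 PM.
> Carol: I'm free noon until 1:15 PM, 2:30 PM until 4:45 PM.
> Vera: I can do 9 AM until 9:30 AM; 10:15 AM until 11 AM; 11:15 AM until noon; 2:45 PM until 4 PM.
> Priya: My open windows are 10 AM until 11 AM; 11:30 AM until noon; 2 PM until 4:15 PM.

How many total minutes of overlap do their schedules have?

15

Ines ∩ Carol: 13:00-13:15, 15:45-16:15.
Ines ∩ Carol ∩ Vera: 15:45-16:00.
Ines ∩ Carol ∩ Vera ∩ Priya: 15:45-16:00.
Those are the intersection windows.
That's a single block of 15 minutes.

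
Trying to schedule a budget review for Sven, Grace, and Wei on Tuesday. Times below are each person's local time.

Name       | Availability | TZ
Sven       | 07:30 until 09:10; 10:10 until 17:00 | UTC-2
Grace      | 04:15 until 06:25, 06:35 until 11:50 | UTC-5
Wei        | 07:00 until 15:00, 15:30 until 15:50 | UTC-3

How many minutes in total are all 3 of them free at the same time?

Sven in UTC: 09:30-11:10, 12:10-19:00 (add 2h to convert from UTC-2).
Grace in UTC: 09:15-11:25, 11:35-16:50 (add 5h to convert from UTC-5).
Wei in UTC: 10:00-18:00, 18:30-18:50 (add 3h to convert from UTC-3).
Sven ∩ Grace: 09:30-11:10, 12:10-16:50.
Sven ∩ Grace ∩ Wei: 10:00-11:10, 12:10-16:50.
So the common availability across everyone is 10:00-11:10, 12:10-16:50.
Summing the common windows: 70 + 280 = 350 minutes.

350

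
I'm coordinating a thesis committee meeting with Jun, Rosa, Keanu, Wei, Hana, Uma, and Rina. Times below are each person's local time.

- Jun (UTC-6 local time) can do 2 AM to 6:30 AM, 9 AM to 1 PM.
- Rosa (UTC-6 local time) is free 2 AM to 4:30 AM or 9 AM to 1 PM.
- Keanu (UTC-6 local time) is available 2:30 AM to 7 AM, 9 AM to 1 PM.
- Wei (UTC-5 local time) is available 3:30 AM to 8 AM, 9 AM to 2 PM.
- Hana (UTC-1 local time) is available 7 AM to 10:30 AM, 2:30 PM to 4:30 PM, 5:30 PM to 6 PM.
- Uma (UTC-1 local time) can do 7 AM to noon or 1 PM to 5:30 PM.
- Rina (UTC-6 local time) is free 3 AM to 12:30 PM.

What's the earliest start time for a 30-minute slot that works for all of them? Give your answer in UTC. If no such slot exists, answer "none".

Jun in UTC: 08:00-12:30, 15:00-19:00 (add 6h to convert from UTC-6).
Rosa in UTC: 08:00-10:30, 15:00-19:00 (add 6h to convert from UTC-6).
Keanu in UTC: 08:30-13:00, 15:00-19:00 (add 6h to convert from UTC-6).
Wei in UTC: 08:30-13:00, 14:00-19:00 (add 5h to convert from UTC-5).
Hana in UTC: 08:00-11:30, 15:30-17:30, 18:30-19:00 (add 1h to convert from UTC-1).
Uma in UTC: 08:00-13:00, 14:00-18:30 (add 1h to convert from UTC-1).
Rina in UTC: 09:00-18:30 (add 6h to convert from UTC-6).
Jun ∩ Rosa: 08:00-10:30, 15:00-19:00.
Jun ∩ Rosa ∩ Keanu: 08:30-10:30, 15:00-19:00.
Jun ∩ Rosa ∩ Keanu ∩ Wei: 08:30-10:30, 15:00-19:00.
Jun ∩ Rosa ∩ Keanu ∩ Wei ∩ Hana: 08:30-10:30, 15:30-17:30, 18:30-19:00.
Jun ∩ Rosa ∩ Keanu ∩ Wei ∩ Hana ∩ Uma: 08:30-10:30, 15:30-17:30.
Jun ∩ Rosa ∩ Keanu ∩ Wei ∩ Hana ∩ Uma ∩ Rina: 09:00-10:30, 15:30-17:30.
Those are the intersection windows.
The first common window of at least 30 minutes is 09:00-10:30, so the earliest start is 09:00.

09:00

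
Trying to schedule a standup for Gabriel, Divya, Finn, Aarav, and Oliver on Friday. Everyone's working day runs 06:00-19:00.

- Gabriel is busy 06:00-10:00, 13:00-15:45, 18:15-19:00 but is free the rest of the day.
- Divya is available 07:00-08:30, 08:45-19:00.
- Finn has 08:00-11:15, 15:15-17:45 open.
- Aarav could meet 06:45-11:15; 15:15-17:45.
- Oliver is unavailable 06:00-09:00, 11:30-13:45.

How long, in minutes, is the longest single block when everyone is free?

120

Gabriel free: 10:00-13:00, 15:45-18:15 (invert busy blocks within the working day).
Divya free: 07:00-08:30, 08:45-19:00.
Finn free: 08:00-11:15, 15:15-17:45.
Aarav free: 06:45-11:15, 15:15-17:45.
Oliver free: 09:00-11:30, 13:45-19:00 (invert busy blocks within the working day).
Gabriel ∩ Divya: 10:00-13:00, 15:45-18:15.
Gabriel ∩ Divya ∩ Finn: 10:00-11:15, 15:45-17:45.
Gabriel ∩ Divya ∩ Finn ∩ Aarav: 10:00-11:15, 15:45-17:45.
Gabriel ∩ Divya ∩ Finn ∩ Aarav ∩ Oliver: 10:00-11:15, 15:45-17:45.
The longest is 15:45-17:45 at 120 minutes.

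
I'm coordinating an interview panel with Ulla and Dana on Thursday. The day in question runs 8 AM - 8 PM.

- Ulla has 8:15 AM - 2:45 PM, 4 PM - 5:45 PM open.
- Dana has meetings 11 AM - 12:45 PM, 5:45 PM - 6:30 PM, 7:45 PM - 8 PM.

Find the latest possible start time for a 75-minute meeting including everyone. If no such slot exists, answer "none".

16:30

Ulla free: 08:15-14:45, 16:00-17:45.
Dana free: 08:00-11:00, 12:45-17:45, 18:30-19:45 (invert busy blocks within the working day).
Ulla ∩ Dana: 08:15-11:00, 12:45-14:45, 16:00-17:45.
So the common availability across everyone is 08:15-11:00, 12:45-14:45, 16:00-17:45.
The last common window of at least 75 minutes is 16:00-17:45; a 75-minute meeting can start as late as 16:30 and still end by 17:45.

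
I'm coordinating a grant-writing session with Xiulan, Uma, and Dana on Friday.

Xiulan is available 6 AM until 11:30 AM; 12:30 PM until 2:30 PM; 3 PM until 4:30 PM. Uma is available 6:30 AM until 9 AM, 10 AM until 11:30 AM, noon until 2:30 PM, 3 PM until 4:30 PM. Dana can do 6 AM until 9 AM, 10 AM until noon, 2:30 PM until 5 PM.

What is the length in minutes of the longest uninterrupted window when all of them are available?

Xiulan ∩ Uma: 06:30-09:00, 10:00-11:30, 12:30-14:30, 15:00-16:30.
Xiulan ∩ Uma ∩ Dana: 06:30-09:00, 10:00-11:30, 15:00-16:30.
Those are the intersection windows.
The longest is 06:30-09:00 at 150 minutes.

150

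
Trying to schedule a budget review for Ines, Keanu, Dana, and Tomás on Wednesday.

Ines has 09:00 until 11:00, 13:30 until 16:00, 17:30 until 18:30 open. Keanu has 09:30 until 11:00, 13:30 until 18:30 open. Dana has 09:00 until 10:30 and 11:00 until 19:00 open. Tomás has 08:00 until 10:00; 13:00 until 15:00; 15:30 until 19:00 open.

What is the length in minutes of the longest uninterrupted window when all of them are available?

90

Ines ∩ Keanu: 09:30-11:00, 13:30-16:00, 17:30-18:30.
Ines ∩ Keanu ∩ Dana: 09:30-10:30, 13:30-16:00, 17:30-18:30.
Ines ∩ Keanu ∩ Dana ∩ Tomás: 09:30-10:00, 13:30-15:00, 15:30-16:00, 17:30-18:30.
Those are the intersection windows.
The longest is 13:30-15:00 at 90 minutes.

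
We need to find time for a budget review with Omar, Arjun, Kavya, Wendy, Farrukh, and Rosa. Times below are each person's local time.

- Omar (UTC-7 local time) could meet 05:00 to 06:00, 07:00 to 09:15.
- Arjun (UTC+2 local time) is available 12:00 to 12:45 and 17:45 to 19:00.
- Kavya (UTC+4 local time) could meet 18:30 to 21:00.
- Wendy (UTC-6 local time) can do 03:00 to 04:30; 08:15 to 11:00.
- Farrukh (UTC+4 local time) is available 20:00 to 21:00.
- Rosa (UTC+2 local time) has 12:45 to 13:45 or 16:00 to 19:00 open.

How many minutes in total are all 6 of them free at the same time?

Omar in UTC: 12:00-13:00, 14:00-16:15 (add 7h to convert from UTC-7).
Arjun in UTC: 10:00-10:45, 15:45-17:00 (subtract 2h to convert from UTC+2).
Kavya in UTC: 14:30-17:00 (subtract 4h to convert from UTC+4).
Wendy in UTC: 09:00-10:30, 14:15-17:00 (add 6h to convert from UTC-6).
Farrukh in UTC: 16:00-17:00 (subtract 4h to convert from UTC+4).
Rosa in UTC: 10:45-11:45, 14:00-17:00 (subtract 2h to convert from UTC+2).
Omar ∩ Arjun: 15:45-16:15.
Omar ∩ Arjun ∩ Kavya: 15:45-16:15.
Omar ∩ Arjun ∩ Kavya ∩ Wendy: 15:45-16:15.
Omar ∩ Arjun ∩ Kavya ∩ Wendy ∩ Farrukh: 16:00-16:15.
Omar ∩ Arjun ∩ Kavya ∩ Wendy ∩ Farrukh ∩ Rosa: 16:00-16:15.
That's a single block of 15 minutes.

15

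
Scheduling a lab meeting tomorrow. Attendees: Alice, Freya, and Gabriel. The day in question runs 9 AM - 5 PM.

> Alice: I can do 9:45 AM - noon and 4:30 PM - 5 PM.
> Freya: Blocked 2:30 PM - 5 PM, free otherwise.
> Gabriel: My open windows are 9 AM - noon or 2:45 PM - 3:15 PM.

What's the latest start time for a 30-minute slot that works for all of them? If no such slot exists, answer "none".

11:30

Alice free: 09:45-12:00, 16:30-17:00.
Freya free: 09:00-14:30 (invert busy blocks within the working day).
Gabriel free: 09:00-12:00, 14:45-15:15.
Alice ∩ Freya: 09:45-12:00.
Alice ∩ Freya ∩ Gabriel: 09:45-12:00.
Those are the intersection windows.
The last common window of at least 30 minutes is 09:45-12:00; a 30-minute meeting can start as late as 11:30 and still end by 12:00.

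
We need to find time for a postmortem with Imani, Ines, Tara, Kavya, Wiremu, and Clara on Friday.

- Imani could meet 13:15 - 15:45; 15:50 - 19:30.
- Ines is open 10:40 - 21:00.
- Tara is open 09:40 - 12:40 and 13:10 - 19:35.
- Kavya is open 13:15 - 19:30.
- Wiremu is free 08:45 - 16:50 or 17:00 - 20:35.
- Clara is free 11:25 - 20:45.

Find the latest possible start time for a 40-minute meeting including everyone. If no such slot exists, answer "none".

Imani ∩ Ines: 13:15-15:45, 15:50-19:30.
Imani ∩ Ines ∩ Tara: 13:15-15:45, 15:50-19:30.
Imani ∩ Ines ∩ Tara ∩ Kavya: 13:15-15:45, 15:50-19:30.
Imani ∩ Ines ∩ Tara ∩ Kavya ∩ Wiremu: 13:15-15:45, 15:50-16:50, 17:00-19:30.
Imani ∩ Ines ∩ Tara ∩ Kavya ∩ Wiremu ∩ Clara: 13:15-15:45, 15:50-16:50, 17:00-19:30.
Those are the intersection windows.
The last common window of at least 40 minutes is 17:00-19:30; a 40-minute meeting can start as late as 18:50 and still end by 19:30.

18:50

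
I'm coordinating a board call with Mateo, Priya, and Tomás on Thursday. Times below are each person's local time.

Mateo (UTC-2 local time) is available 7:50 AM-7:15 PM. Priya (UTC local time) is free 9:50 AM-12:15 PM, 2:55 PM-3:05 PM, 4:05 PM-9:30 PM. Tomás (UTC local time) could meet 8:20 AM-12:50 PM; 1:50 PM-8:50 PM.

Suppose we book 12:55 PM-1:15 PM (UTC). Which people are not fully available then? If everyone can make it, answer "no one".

Priya, Tomás

Mateo in UTC: 09:50-21:15 (add 2h to convert from UTC-2).
Priya in UTC: 09:50-12:15, 14:55-15:05, 16:05-21:30.
Tomás in UTC: 08:20-12:50, 13:50-20:50.
Mateo: free for 12:55-13:15. Priya: not fully free for 12:55-13:15. Tomás: not fully free for 12:55-13:15.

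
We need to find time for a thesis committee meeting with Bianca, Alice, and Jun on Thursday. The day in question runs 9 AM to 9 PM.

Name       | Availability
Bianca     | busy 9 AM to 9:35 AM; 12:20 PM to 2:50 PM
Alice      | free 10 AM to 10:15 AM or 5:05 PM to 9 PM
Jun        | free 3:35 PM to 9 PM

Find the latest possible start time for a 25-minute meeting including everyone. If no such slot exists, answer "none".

20:35

Bianca free: 09:35-12:20, 14:50-21:00 (invert busy blocks within the working day).
Alice free: 10:00-10:15, 17:05-21:00.
Jun free: 15:35-21:00.
Bianca ∩ Alice: 10:00-10:15, 17:05-21:00.
Bianca ∩ Alice ∩ Jun: 17:05-21:00.
Those are the intersection windows.
The last common window of at least 25 minutes is 17:05-21:00; a 25-minute meeting can start as late as 20:35 and still end by 21:00.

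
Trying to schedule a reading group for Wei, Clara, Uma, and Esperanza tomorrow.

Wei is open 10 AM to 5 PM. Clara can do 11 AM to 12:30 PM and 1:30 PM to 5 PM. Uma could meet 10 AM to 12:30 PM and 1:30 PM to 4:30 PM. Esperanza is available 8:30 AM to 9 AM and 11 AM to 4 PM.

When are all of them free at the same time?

Wei ∩ Clara: 11:00-12:30, 13:30-17:00.
Wei ∩ Clara ∩ Uma: 11:00-12:30, 13:30-16:30.
Wei ∩ Clara ∩ Uma ∩ Esperanza: 11:00-12:30, 13:30-16:00.

11:00-12:30, 13:30-16:00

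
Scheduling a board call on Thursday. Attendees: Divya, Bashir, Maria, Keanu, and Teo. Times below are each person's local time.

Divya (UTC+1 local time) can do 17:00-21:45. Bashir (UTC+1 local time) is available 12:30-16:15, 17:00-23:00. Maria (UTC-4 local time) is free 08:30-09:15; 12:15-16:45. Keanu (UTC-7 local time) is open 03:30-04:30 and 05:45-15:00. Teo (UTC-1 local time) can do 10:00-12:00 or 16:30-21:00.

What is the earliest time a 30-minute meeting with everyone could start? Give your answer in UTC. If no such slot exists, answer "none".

Divya in UTC: 16:00-20:45 (subtract 1h to convert from UTC+1).
Bashir in UTC: 11:30-15:15, 16:00-22:00 (subtract 1h to convert from UTC+1).
Maria in UTC: 12:30-13:15, 16:15-20:45 (add 4h to convert from UTC-4).
Keanu in UTC: 10:30-11:30, 12:45-22:00 (add 7h to convert from UTC-7).
Teo in UTC: 11:00-13:00, 17:30-22:00 (add 1h to convert from UTC-1).
Divya ∩ Bashir: 16:00-20:45.
Divya ∩ Bashir ∩ Maria: 16:15-20:45.
Divya ∩ Bashir ∩ Maria ∩ Keanu: 16:15-20:45.
Divya ∩ Bashir ∩ Maria ∩ Keanu ∩ Teo: 17:30-20:45.
The first common window of at least 30 minutes is 17:30-20:45, so the earliest start is 17:30.

17:30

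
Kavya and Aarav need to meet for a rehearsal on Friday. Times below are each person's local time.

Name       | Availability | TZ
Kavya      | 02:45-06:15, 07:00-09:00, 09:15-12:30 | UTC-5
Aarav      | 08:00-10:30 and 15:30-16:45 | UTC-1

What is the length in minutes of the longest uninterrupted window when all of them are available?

Kavya in UTC: 07:45-11:15, 12:00-14:00, 14:15-17:30 (add 5h to convert from UTC-5).
Aarav in UTC: 09:00-11:30, 16:30-17:45 (add 1h to convert from UTC-1).
Kavya ∩ Aarav: 09:00-11:15, 16:30-17:30.
The longest is 09:00-11:15 at 135 minutes.

135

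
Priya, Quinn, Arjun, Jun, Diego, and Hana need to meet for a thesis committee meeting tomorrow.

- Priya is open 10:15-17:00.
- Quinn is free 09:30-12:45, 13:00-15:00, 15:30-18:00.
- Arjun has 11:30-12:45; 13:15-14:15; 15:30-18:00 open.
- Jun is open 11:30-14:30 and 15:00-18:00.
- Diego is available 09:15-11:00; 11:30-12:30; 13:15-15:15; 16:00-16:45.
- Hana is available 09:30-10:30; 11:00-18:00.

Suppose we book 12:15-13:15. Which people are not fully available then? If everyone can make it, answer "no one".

Arjun, Diego, Quinn

Priya: free for 12:15-13:15. Quinn: not fully free for 12:15-13:15. Arjun: not fully free for 12:15-13:15. Jun: free for 12:15-13:15. Diego: not fully free for 12:15-13:15. Hana: free for 12:15-13:15.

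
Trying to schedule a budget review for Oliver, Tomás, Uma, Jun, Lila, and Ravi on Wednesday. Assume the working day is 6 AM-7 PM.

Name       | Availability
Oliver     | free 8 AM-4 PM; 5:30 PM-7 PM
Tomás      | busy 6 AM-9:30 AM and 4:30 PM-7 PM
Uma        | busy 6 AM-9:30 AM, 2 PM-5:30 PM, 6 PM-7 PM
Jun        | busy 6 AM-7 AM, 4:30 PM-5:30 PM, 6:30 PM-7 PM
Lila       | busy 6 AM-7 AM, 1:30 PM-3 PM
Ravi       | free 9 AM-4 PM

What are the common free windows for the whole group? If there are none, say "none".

09:30-13:30

Oliver free: 08:00-16:00, 17:30-19:00.
Tomás free: 09:30-16:30 (invert busy blocks within the working day).
Uma free: 09:30-14:00, 17:30-18:00 (invert busy blocks within the working day).
Jun free: 07:00-16:30, 17:30-18:30 (invert busy blocks within the working day).
Lila free: 07:00-13:30, 15:00-19:00 (invert busy blocks within the working day).
Ravi free: 09:00-16:00.
Oliver ∩ Tomás: 09:30-16:00.
Oliver ∩ Tomás ∩ Uma: 09:30-14:00.
Oliver ∩ Tomás ∩ Uma ∩ Jun: 09:30-14:00.
Oliver ∩ Tomás ∩ Uma ∩ Jun ∩ Lila: 09:30-13:30.
Oliver ∩ Tomás ∩ Uma ∩ Jun ∩ Lila ∩ Ravi: 09:30-13:30.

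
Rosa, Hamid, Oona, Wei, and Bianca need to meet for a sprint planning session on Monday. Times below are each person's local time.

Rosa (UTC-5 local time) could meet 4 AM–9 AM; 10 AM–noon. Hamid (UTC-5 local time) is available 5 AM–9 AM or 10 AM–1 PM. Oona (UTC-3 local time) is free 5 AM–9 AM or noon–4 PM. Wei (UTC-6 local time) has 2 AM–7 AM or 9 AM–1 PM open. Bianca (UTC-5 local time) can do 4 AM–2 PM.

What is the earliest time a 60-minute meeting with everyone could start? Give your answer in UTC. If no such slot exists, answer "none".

Rosa in UTC: 09:00-14:00, 15:00-17:00 (add 5h to convert from UTC-5).
Hamid in UTC: 10:00-14:00, 15:00-18:00 (add 5h to convert from UTC-5).
Oona in UTC: 08:00-12:00, 15:00-19:00 (add 3h to convert from UTC-3).
Wei in UTC: 08:00-13:00, 15:00-19:00 (add 6h to convert from UTC-6).
Bianca in UTC: 09:00-19:00 (add 5h to convert from UTC-5).
Rosa ∩ Hamid: 10:00-14:00, 15:00-17:00.
Rosa ∩ Hamid ∩ Oona: 10:00-12:00, 15:00-17:00.
Rosa ∩ Hamid ∩ Oona ∩ Wei: 10:00-12:00, 15:00-17:00.
Rosa ∩ Hamid ∩ Oona ∩ Wei ∩ Bianca: 10:00-12:00, 15:00-17:00.
The first common window of at least 60 minutes is 10:00-12:00, so the earliest start is 10:00.

10:00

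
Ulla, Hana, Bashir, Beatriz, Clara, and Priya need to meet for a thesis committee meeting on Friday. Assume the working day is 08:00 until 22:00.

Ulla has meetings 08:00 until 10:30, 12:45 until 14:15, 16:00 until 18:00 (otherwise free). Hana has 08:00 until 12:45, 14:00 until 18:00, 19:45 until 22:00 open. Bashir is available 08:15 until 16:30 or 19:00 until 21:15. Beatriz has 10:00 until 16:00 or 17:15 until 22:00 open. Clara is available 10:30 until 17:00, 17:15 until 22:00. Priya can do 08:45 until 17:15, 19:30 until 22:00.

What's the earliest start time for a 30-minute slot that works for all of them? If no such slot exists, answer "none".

Ulla free: 10:30-12:45, 14:15-16:00, 18:00-22:00 (invert busy blocks within the working day).
Hana free: 08:00-12:45, 14:00-18:00, 19:45-22:00.
Bashir free: 08:15-16:30, 19:00-21:15.
Beatriz free: 10:00-16:00, 17:15-22:00.
Clara free: 10:30-17:00, 17:15-22:00.
Priya free: 08:45-17:15, 19:30-22:00.
Ulla ∩ Hana: 10:30-12:45, 14:15-16:00, 19:45-22:00.
Ulla ∩ Hana ∩ Bashir: 10:30-12:45, 14:15-16:00, 19:45-21:15.
Ulla ∩ Hana ∩ Bashir ∩ Beatriz: 10:30-12:45, 14:15-16:00, 19:45-21:15.
Ulla ∩ Hana ∩ Bashir ∩ Beatriz ∩ Clara: 10:30-12:45, 14:15-16:00, 19:45-21:15.
Ulla ∩ Hana ∩ Bashir ∩ Beatriz ∩ Clara ∩ Priya: 10:30-12:45, 14:15-16:00, 19:45-21:15.
Those are the intersection windows.
The first common window of at least 30 minutes is 10:30-12:45, so the earliest start is 10:30.

10:30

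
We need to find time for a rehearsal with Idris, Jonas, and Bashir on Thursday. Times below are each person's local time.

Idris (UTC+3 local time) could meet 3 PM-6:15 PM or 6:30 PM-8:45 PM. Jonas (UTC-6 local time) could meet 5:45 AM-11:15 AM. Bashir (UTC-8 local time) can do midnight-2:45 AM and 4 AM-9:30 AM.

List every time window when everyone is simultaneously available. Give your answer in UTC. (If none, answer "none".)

12:00-15:15, 15:30-17:15

Idris in UTC: 12:00-15:15, 15:30-17:45 (subtract 3h to convert from UTC+3).
Jonas in UTC: 11:45-17:15 (add 6h to convert from UTC-6).
Bashir in UTC: 08:00-10:45, 12:00-17:30 (add 8h to convert from UTC-8).
Idris ∩ Jonas: 12:00-15:15, 15:30-17:15.
Idris ∩ Jonas ∩ Bashir: 12:00-15:15, 15:30-17:15.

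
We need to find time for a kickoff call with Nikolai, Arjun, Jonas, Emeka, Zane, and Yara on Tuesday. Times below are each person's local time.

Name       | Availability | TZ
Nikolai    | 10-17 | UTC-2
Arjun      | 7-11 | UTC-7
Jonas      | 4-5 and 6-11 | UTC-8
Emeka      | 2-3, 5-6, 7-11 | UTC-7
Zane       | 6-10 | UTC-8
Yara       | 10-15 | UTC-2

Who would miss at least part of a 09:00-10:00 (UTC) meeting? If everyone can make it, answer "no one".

Nikolai in UTC: 12:00-19:00 (add 2h to convert from UTC-2).
Arjun in UTC: 14:00-18:00 (add 7h to convert from UTC-7).
Jonas in UTC: 12:00-13:00, 14:00-19:00 (add 8h to convert from UTC-8).
Emeka in UTC: 09:00-10:00, 12:00-13:00, 14:00-18:00 (add 7h to convert from UTC-7).
Zane in UTC: 14:00-18:00 (add 8h to convert from UTC-8).
Yara in UTC: 12:00-17:00 (add 2h to convert from UTC-2).
Nikolai: not fully free for 09:00-10:00. Arjun: not fully free for 09:00-10:00. Jonas: not fully free for 09:00-10:00. Emeka: free for 09:00-10:00. Zane: not fully free for 09:00-10:00. Yara: not fully free for 09:00-10:00.

Arjun, Jonas, Nikolai, Yara, Zane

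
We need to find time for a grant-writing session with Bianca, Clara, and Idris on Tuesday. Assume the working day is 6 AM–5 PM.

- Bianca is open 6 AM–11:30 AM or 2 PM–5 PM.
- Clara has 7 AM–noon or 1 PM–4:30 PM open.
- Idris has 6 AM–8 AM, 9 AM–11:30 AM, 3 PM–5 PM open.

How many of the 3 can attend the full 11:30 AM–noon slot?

1

Clara can make the full 11:30-12:00 slot — that's 1.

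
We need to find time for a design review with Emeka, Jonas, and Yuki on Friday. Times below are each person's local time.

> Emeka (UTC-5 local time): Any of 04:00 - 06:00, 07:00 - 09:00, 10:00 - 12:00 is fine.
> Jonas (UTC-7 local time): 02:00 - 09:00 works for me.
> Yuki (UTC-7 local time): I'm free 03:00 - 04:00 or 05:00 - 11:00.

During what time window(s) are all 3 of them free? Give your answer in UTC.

10:00-11:00, 12:00-14:00, 15:00-16:00

Emeka in UTC: 09:00-11:00, 12:00-14:00, 15:00-17:00 (add 5h to convert from UTC-5).
Jonas in UTC: 09:00-16:00 (add 7h to convert from UTC-7).
Yuki in UTC: 10:00-11:00, 12:00-18:00 (add 7h to convert from UTC-7).
Emeka ∩ Jonas: 09:00-11:00, 12:00-14:00, 15:00-16:00.
Emeka ∩ Jonas ∩ Yuki: 10:00-11:00, 12:00-14:00, 15:00-16:00.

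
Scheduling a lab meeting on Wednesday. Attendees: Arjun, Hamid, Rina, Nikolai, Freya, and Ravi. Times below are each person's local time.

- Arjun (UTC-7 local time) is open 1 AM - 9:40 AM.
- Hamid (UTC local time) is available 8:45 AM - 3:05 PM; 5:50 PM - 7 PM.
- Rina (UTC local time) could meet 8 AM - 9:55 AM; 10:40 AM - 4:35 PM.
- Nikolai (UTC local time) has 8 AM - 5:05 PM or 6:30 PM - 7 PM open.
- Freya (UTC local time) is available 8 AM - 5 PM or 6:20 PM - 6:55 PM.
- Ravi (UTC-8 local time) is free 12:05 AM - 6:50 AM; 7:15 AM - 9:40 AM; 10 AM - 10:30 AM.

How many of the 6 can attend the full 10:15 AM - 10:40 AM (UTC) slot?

Arjun in UTC: 08:00-16:40 (add 7h to convert from UTC-7).
Hamid in UTC: 08:45-15:05, 17:50-19:00.
Rina in UTC: 08:00-09:55, 10:40-16:35.
Nikolai in UTC: 08:00-17:05, 18:30-19:00.
Freya in UTC: 08:00-17:00, 18:20-18:55.
Ravi in UTC: 08:05-14:50, 15:15-17:40, 18:00-18:30 (add 8h to convert from UTC-8).
Arjun, Hamid, Nikolai, Freya, and Ravi can make the full 10:15-10:40 slot — that's 5.

5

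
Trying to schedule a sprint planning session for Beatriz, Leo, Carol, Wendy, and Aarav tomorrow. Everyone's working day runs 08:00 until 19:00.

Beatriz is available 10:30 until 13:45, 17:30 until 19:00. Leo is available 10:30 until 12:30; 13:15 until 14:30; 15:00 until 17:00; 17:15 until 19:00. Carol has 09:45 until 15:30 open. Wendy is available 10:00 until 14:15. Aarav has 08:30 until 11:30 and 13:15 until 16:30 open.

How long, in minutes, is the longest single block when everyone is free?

60

Beatriz ∩ Leo: 10:30-12:30, 13:15-13:45, 17:30-19:00.
Beatriz ∩ Leo ∩ Carol: 10:30-12:30, 13:15-13:45.
Beatriz ∩ Leo ∩ Carol ∩ Wendy: 10:30-12:30, 13:15-13:45.
Beatriz ∩ Leo ∩ Carol ∩ Wendy ∩ Aarav: 10:30-11:30, 13:15-13:45.
The longest is 10:30-11:30 at 60 minutes.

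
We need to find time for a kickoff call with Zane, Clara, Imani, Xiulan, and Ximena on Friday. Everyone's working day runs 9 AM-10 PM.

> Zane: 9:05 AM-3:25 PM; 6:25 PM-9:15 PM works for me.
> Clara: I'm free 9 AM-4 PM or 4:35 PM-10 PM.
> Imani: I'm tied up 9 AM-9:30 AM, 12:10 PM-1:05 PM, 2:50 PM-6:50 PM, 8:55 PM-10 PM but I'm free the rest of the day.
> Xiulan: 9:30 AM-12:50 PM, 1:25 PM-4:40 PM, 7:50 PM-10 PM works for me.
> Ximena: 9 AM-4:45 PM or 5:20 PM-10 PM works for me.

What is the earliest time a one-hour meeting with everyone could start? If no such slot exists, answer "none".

Zane free: 09:05-15:25, 18:25-21:15.
Clara free: 09:00-16:00, 16:35-22:00.
Imani free: 09:30-12:10, 13:05-14:50, 18:50-20:55 (invert busy blocks within the working day).
Xiulan free: 09:30-12:50, 13:25-16:40, 19:50-22:00.
Ximena free: 09:00-16:45, 17:20-22:00.
Zane ∩ Clara: 09:05-15:25, 18:25-21:15.
Zane ∩ Clara ∩ Imani: 09:30-12:10, 13:05-14:50, 18:50-20:55.
Zane ∩ Clara ∩ Imani ∩ Xiulan: 09:30-12:10, 13:25-14:50, 19:50-20:55.
Zane ∩ Clara ∩ Imani ∩ Xiulan ∩ Ximena: 09:30-12:10, 13:25-14:50, 19:50-20:55.
Those are the intersection windows.
The first common window of at least 60 minutes is 09:30-12:10, so the earliest start is 09:30.

09:30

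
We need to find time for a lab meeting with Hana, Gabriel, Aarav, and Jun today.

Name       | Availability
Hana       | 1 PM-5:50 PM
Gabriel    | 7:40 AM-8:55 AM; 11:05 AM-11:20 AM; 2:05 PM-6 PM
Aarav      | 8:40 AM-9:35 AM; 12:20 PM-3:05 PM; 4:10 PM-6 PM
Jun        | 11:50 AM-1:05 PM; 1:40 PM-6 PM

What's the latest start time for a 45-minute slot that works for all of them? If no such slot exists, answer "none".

17:05

Hana ∩ Gabriel: 14:05-17:50.
Hana ∩ Gabriel ∩ Aarav: 14:05-15:05, 16:10-17:50.
Hana ∩ Gabriel ∩ Aarav ∩ Jun: 14:05-15:05, 16:10-17:50.
The last common window of at least 45 minutes is 16:10-17:50; a 45-minute meeting can start as late as 17:05 and still end by 17:50.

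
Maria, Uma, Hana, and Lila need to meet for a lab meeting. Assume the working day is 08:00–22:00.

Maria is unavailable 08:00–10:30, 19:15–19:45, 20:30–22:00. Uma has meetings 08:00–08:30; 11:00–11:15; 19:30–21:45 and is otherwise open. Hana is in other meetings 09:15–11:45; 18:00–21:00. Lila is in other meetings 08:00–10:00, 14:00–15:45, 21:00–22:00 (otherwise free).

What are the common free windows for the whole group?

11:45-14:00, 15:45-18:00

Maria free: 10:30-19:15, 19:45-20:30 (invert busy blocks within the working day).
Uma free: 08:30-11:00, 11:15-19:30, 21:45-22:00 (invert busy blocks within the working day).
Hana free: 08:00-09:15, 11:45-18:00, 21:00-22:00 (invert busy blocks within the working day).
Lila free: 10:00-14:00, 15:45-21:00 (invert busy blocks within the working day).
Maria ∩ Uma: 10:30-11:00, 11:15-19:15.
Maria ∩ Uma ∩ Hana: 11:45-18:00.
Maria ∩ Uma ∩ Hana ∩ Lila: 11:45-14:00, 15:45-18:00.
So the common availability across everyone is 11:45-14:00, 15:45-18:00.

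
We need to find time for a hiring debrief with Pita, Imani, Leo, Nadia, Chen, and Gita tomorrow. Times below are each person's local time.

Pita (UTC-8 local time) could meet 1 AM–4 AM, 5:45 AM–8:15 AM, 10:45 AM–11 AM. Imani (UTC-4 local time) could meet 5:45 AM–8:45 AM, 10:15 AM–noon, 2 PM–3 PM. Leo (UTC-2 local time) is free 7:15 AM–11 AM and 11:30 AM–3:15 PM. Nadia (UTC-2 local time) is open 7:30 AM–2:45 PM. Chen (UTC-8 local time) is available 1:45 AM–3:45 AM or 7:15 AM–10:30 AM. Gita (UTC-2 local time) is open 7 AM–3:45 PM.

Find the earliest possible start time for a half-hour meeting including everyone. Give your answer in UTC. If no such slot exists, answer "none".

Pita in UTC: 09:00-12:00, 13:45-16:15, 18:45-19:00 (add 8h to convert from UTC-8).
Imani in UTC: 09:45-12:45, 14:15-16:00, 18:00-19:00 (add 4h to convert from UTC-4).
Leo in UTC: 09:15-13:00, 13:30-17:15 (add 2h to convert from UTC-2).
Nadia in UTC: 09:30-16:45 (add 2h to convert from UTC-2).
Chen in UTC: 09:45-11:45, 15:15-18:30 (add 8h to convert from UTC-8).
Gita in UTC: 09:00-17:45 (add 2h to convert from UTC-2).
Pita ∩ Imani: 09:45-12:00, 14:15-16:00, 18:45-19:00.
Pita ∩ Imani ∩ Leo: 09:45-12:00, 14:15-16:00.
Pita ∩ Imani ∩ Leo ∩ Nadia: 09:45-12:00, 14:15-16:00.
Pita ∩ Imani ∩ Leo ∩ Nadia ∩ Chen: 09:45-11:45, 15:15-16:00.
Pita ∩ Imani ∩ Leo ∩ Nadia ∩ Chen ∩ Gita: 09:45-11:45, 15:15-16:00.
So the common availability across everyone is 09:45-11:45, 15:15-16:00.
The first common window of at least 30 minutes is 09:45-11:45, so the earliest start is 09:45.

09:45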